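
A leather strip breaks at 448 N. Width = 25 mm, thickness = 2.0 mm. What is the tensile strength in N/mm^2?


8.96 N/mm^2


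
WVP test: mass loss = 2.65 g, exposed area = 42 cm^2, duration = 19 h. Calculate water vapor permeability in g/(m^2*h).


33.21 g/(m^2*h)


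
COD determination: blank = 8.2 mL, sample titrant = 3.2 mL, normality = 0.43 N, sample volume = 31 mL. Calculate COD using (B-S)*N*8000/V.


554.8 mg/L

COD = (8.2 - 3.2) x 0.43 x 8000 / 31
COD = 5.0 x 0.43 x 8000 / 31
COD = 554.8 mg/L


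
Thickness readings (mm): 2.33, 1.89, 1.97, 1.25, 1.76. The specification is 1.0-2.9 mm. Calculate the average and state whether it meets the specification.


Sum = 9.20
Average = 9.20 / 5 = 1.84 mm
Specification range: 1.0 to 2.9 mm
Within spec: Yes


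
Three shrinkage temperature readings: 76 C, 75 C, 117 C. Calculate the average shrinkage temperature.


Average = (76 + 75 + 117) / 3
Average = 268 / 3 = 89.3 C


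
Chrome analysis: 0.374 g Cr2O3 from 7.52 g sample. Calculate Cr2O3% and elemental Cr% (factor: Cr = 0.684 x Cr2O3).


Cr2O3% = 0.374 / 7.52 x 100 = 4.97%
Cr% = 4.97 x 0.684 = 3.40%


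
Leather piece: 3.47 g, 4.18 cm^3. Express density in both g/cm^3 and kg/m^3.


Density = 3.47 / 4.18 = 0.830 g/cm^3
Convert: 0.830 x 1000 = 830 kg/m^3


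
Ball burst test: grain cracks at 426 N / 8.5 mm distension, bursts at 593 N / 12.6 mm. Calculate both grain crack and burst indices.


Crack index = 50.1 N/mm
Burst index = 47.1 N/mm


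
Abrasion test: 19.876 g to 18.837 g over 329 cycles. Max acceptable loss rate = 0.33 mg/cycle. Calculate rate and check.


Rate = 3.158 mg/cycle
Passes: No

Loss = 19.876 - 18.837 = 1.039 g
Rate = 1.039 g / 329 cycles x 1000 = 3.158 mg/cycle
Max = 0.33 mg/cycle
Passes: No


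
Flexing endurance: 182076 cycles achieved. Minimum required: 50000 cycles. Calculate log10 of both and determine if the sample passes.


Achieved: log10 = 5.26
Required: log10 = 4.70
Passes: Yes

log10(182076) = 5.26
log10(50000) = 4.70
Passes: Yes


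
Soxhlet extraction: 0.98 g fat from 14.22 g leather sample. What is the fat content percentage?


6.9%

Fat content = 0.98 / 14.22 x 100
Fat = 6.9%


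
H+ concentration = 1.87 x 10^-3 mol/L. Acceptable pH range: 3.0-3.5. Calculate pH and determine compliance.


pH = 2.73
Compliant: No

pH = -log10(1.87 x 10^-3) = 2.73
Range: 3.0 to 3.5
Compliant: No


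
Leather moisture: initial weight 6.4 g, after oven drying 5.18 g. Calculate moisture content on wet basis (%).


Moisture = 6.4 - 5.18 = 1.22 g
MC = 1.22 / 6.4 x 100 = 19.1%


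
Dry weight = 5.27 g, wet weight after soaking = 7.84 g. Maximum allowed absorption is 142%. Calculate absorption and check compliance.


WA = (7.84 - 5.27) / 5.27 x 100 = 48.8%
Maximum allowed: 142%
Compliant: Yes


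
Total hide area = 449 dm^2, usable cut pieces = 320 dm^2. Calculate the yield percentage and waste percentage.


Yield = 71.3%
Waste = 28.7%

Yield = 320 / 449 x 100 = 71.3%
Waste = 449 - 320 = 129 dm^2
Waste% = 100 - 71.3 = 28.7%


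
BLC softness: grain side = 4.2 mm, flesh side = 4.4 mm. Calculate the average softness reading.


Average = (4.2 + 4.4) / 2
Average = 4.30 mm


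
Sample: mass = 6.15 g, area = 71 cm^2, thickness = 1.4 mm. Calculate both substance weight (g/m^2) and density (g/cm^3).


Substance weight = 866.2 g/m^2
Density = 0.619 g/cm^3

SW = 6.15 / 71 x 10000 = 866.2 g/m^2
Volume = 71 x 1.4 / 10 = 9.94 cm^3
Density = 6.15 / 9.94 = 0.619 g/cm^3


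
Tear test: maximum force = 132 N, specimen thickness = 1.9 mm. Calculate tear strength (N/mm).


Tear strength = force / thickness
Tear = 132 / 1.9 = 69.5 N/mm


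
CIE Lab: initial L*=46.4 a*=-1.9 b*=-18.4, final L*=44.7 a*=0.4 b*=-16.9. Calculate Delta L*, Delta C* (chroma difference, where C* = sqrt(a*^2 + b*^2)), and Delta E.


Delta L* = 44.7 - 46.4 = -1.7
C1* = sqrt((-1.9)^2 + (-18.4)^2) = 18.498
C2* = sqrt((0.4)^2 + (-16.9)^2) = 16.905
Delta C* = 16.905 - 18.498 = -1.59
Delta E = sqrt((-1.7)^2 + (2.3)^2 + (1.5)^2) = 3.23


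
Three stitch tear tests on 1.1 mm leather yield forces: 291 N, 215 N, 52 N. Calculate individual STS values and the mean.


STS1 = 291 / 1.1 = 264.5 N/mm
STS2 = 215 / 1.1 = 195.5 N/mm
STS3 = 52 / 1.1 = 47.3 N/mm
Mean = (264.5 + 195.5 + 47.3) / 3 = 169.1 N/mm


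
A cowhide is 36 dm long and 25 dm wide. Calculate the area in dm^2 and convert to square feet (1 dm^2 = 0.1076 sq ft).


900 dm^2
96.84 sq ft

Area = 36 x 25 = 900 dm^2
Conversion: 900 x 0.1076 = 96.84 sq ft


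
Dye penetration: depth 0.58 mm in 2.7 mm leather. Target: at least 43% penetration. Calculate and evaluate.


Penetration = 0.58 / 2.7 x 100 = 21.5%
Target: 43%
Meets target: No


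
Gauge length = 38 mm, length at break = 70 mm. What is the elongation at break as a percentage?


84.2%

Extension = 70 - 38 = 32 mm
Elongation = 32 / 38 x 100 = 84.2%


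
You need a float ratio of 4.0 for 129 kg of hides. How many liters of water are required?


Water = hide weight x target ratio
Water = 129 x 4.0 = 516.0 L


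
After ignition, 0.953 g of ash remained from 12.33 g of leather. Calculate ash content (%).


Ash% = 0.953 / 12.33 x 100
Ash% = 7.73%


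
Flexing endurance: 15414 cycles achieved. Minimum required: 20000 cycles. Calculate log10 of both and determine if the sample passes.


log10(15414) = 4.19
log10(20000) = 4.30
Passes: No


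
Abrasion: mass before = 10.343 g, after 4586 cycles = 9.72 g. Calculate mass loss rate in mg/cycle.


Mass loss = 10.343 - 9.72 = 0.623 g
Rate = 0.623 / 4586 x 1000 = 0.136 mg/cycle


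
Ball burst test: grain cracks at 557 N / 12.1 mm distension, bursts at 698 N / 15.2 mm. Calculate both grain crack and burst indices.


Crack index = 46.0 N/mm
Burst index = 45.9 N/mm

Crack index = 557 / 12.1 = 46.0 N/mm
Burst index = 698 / 15.2 = 45.9 N/mm


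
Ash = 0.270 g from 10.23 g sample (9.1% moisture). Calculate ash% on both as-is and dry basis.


As-is ash% = 0.270 / 10.23 x 100 = 2.64%
Dry mass = 10.23 x (100 - 9.1) / 100 = 9.29907 g
Dry-basis ash% = 0.270 / 9.29907 x 100 = 2.90%


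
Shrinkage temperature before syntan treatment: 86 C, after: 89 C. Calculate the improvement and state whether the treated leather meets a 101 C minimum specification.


Improvement = 89 - 86 = 3 C
Spec check: 89 C >= 101 C? No


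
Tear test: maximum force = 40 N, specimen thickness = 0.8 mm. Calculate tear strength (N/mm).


Tear strength = force / thickness
Tear = 40 / 0.8 = 50.0 N/mm


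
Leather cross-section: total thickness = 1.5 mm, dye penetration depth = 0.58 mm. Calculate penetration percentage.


38.7%

Penetration% = 0.58 / 1.5 x 100
Penetration = 38.7%


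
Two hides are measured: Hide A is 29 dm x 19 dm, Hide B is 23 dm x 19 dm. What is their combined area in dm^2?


988 dm^2


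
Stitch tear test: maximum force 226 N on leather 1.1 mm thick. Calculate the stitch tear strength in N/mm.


205.5 N/mm


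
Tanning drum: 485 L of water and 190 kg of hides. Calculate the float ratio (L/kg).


Float ratio = water / hide weight
Ratio = 485 / 190 = 2.6


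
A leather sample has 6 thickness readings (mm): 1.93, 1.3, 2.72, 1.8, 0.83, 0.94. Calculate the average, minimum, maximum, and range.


Sum = 9.52
Average = 9.52 / 6 = 1.59 mm
Minimum = 0.83 mm
Maximum = 2.72 mm
Range = 2.72 - 0.83 = 1.89 mm


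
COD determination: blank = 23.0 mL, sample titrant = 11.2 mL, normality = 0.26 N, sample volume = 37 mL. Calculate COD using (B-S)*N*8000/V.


COD = (23.0 - 11.2) x 0.26 x 8000 / 37
COD = 11.8 x 0.26 x 8000 / 37
COD = 663.4 mg/L


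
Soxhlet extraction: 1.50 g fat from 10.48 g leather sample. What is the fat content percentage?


14.3%


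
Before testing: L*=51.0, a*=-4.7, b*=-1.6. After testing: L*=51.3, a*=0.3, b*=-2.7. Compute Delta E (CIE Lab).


dL = 51.3 - 51.0 = 0.3
da = 0.3 - (-4.7) = 5.0
db = -2.7 - (-1.6) = -1.1
dE = sqrt((0.3)^2 + (5.0)^2 + (-1.1)^2) = 5.13


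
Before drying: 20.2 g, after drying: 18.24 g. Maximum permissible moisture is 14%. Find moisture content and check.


Moisture content = 9.7%
Acceptable: Yes

MC = (20.2 - 18.24) / 20.2 x 100 = 9.7%
Maximum: 14%
Acceptable: Yes


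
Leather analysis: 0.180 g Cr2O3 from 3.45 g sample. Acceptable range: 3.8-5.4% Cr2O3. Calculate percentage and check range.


Cr2O3% = 0.180 / 3.45 x 100 = 5.22%
Acceptable range: 3.8 to 5.4%
Within range: Yes


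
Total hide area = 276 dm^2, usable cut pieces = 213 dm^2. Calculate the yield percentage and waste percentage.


Yield = 77.2%
Waste = 22.8%


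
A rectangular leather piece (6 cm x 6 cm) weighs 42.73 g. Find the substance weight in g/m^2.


11869.4 g/m^2

Area = 6 x 6 = 36 cm^2
SW = 42.73 / 36 x 10000 = 11869.4 g/m^2


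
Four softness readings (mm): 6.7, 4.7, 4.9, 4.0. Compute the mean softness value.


Sum = 6.7 + 4.7 + 4.9 + 4.0
Mean = 20.3 / 4 = 5.08 mm


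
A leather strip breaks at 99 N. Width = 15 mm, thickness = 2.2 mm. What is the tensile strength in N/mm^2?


Cross-sectional area = 15 x 2.2 = 33.0 mm^2
Tensile strength = 99 / 33.0 = 3.00 N/mm^2


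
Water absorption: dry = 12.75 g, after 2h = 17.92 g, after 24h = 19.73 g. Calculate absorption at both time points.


WA (2h) = (17.92 - 12.75) / 12.75 x 100 = 40.5%
WA (24h) = (19.73 - 12.75) / 12.75 x 100 = 54.7%


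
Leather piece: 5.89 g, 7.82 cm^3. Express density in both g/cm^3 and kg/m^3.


Density = 5.89 / 7.82 = 0.753 g/cm^3
Convert: 0.753 x 1000 = 753 kg/m^3


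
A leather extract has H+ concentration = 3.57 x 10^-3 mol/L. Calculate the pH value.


pH = 2.45


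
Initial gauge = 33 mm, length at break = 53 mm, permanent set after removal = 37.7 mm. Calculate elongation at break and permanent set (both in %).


Elongation at break = 60.6%
Permanent set = 14.2%

Elongation at break = (53 - 33) / 33 x 100 = 60.6%
Permanent set = (37.7 - 33) / 33 x 100 = 14.2%


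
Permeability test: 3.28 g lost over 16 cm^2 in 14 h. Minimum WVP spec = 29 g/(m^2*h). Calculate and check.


WVP = 3.28 / (16 x 14) x 10000 = 146.43 g/(m^2*h)
Minimum: 29 g/(m^2*h)
Meets spec: Yes


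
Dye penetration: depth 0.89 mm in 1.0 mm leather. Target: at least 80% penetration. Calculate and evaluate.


Penetration = 89.0%
Meets target: Yes


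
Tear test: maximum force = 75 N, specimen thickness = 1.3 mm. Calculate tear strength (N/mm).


57.7 N/mm

Tear strength = force / thickness
Tear = 75 / 1.3 = 57.7 N/mm


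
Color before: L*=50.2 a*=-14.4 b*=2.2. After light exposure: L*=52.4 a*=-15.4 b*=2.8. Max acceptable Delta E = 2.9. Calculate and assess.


Delta E = 2.49
Passes: Yes

dL = 2.2, da = -1.0, db = 0.6
dE = sqrt((2.2)^2 + (-1.0)^2 + (0.6)^2) = 2.49
Max = 2.9
Passes: Yes


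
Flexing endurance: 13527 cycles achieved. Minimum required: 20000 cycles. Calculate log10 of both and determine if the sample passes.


Achieved: log10 = 4.13
Required: log10 = 4.30
Passes: No


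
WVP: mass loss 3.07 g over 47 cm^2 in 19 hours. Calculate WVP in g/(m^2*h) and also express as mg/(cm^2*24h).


WVP = 3.07 / (47 x 19) x 10000 = 34.38 g/(m^2*h)
Mass loss in mg = 3.07 x 1000 = 3070 mg
Per cm^2 per 24h in mg: 3070 x 24 / (47 x 19) = 73680 / 893 = 82.51 mg/(cm^2*24h)


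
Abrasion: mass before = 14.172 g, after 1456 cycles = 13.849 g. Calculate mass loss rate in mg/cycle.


0.222 mg/cycle

Mass loss = 14.172 - 13.849 = 0.323 g
Rate = 0.323 / 1456 x 1000 = 0.222 mg/cycle


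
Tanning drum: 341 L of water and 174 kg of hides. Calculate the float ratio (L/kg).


Float ratio = water / hide weight
Ratio = 341 / 174 = 2.0


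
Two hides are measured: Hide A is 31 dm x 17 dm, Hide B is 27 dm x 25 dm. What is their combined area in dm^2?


Hide A area = 31 x 17 = 527 dm^2
Hide B area = 27 x 25 = 675 dm^2
Total = 527 + 675 = 1202 dm^2


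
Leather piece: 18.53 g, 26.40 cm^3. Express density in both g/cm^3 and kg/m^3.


0.702 g/cm^3
702 kg/m^3

Density = 18.53 / 26.40 = 0.702 g/cm^3
Convert: 0.702 x 1000 = 702 kg/m^3


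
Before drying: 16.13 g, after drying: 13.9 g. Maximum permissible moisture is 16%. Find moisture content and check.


MC = (16.13 - 13.9) / 16.13 x 100 = 13.8%
Maximum: 16%
Acceptable: Yes


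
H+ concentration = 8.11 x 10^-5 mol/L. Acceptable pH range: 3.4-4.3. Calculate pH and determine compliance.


pH = 4.09
Compliant: Yes


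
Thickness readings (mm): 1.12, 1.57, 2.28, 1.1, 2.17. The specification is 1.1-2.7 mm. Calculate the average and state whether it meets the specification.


Sum = 8.24
Average = 8.24 / 5 = 1.65 mm
Specification range: 1.1 to 2.7 mm
Within spec: Yes


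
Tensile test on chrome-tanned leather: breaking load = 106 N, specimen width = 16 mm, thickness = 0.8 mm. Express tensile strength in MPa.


Cross-section = 16 x 0.8 = 12.8 mm^2
TS = 106 / 12.8 = 8.28 MPa
(1 N/mm^2 = 1 MPa)


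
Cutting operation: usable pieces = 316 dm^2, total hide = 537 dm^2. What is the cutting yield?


Yield = usable / total x 100
Yield = 316 / 537 x 100 = 58.8%


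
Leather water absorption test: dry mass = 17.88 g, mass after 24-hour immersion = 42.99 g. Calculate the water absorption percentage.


Water absorbed = 42.99 - 17.88 = 25.11 g
WA% = 25.11 / 17.88 x 100 = 140.4%


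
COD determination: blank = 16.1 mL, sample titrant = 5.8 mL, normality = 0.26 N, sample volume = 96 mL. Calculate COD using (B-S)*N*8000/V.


COD = (16.1 - 5.8) x 0.26 x 8000 / 96
COD = 10.3 x 0.26 x 8000 / 96
COD = 223.2 mg/L


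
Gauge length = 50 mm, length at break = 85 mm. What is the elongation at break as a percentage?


Extension = 85 - 50 = 35 mm
Elongation = 35 / 50 x 100 = 70.0%


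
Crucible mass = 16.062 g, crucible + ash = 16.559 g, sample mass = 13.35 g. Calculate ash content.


Ash mass = 0.497 g
Ash content = 3.72%

Ash mass = 16.559 - 16.062 = 0.497 g
Ash% = 0.497 / 13.35 x 100 = 3.72%


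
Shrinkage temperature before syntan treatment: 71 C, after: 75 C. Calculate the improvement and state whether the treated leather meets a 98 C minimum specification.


Improvement = 75 - 71 = 4 C
Spec check: 75 C >= 98 C? No


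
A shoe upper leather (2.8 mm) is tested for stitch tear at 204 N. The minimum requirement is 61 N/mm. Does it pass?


STS = 72.9 N/mm
Passes: Yes


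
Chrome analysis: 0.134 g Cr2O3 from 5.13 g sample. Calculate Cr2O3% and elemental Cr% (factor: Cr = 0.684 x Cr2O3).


Cr2O3 = 2.61%
Cr = 1.79%

Cr2O3% = 0.134 / 5.13 x 100 = 2.61%
Cr% = 2.61 x 0.684 = 1.79%


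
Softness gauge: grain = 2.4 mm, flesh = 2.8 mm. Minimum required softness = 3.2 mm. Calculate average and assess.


Average softness = 2.60 mm
Meets requirement: No

Average = (2.4 + 2.8) / 2 = 2.60 mm
Minimum = 3.2 mm
Meets requirement: No


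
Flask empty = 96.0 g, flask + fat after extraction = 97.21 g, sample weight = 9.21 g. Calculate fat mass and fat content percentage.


Fat mass = 97.21 - 96.0 = 1.21 g
Fat% = 1.21 / 9.21 x 100 = 13.1%


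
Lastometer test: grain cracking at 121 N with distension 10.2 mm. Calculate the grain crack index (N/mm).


Grain crack index = force / distension
Index = 121 / 10.2 = 11.9 N/mm


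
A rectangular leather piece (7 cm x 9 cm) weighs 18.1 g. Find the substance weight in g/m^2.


2873.0 g/m^2

Area = 7 x 9 = 63 cm^2
SW = 18.1 / 63 x 10000 = 2873.0 g/m^2


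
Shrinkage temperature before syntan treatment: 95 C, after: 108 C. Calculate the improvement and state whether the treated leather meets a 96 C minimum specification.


Improvement = 108 - 95 = 13 C
Spec check: 108 C >= 96 C? Yes


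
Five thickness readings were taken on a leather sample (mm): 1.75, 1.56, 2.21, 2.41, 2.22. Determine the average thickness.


Sum = 1.75 + 1.56 + 2.21 + 2.41 + 2.22 = 10.15
Average = 10.15 / 5 = 2.03 mm


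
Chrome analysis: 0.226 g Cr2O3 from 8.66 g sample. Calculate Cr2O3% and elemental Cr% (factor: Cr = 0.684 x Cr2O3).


Cr2O3% = 0.226 / 8.66 x 100 = 2.61%
Cr% = 2.61 x 0.684 = 1.79%


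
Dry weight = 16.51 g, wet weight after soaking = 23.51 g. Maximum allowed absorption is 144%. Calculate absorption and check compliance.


Absorption = 42.4%
Compliant: Yes

WA = (23.51 - 16.51) / 16.51 x 100 = 42.4%
Maximum allowed: 144%
Compliant: Yes


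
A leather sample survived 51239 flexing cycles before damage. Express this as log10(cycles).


log10(51239) = 4.71


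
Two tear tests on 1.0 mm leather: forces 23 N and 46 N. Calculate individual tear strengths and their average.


Tear 1 = 23 / 1.0 = 23.0 N/mm
Tear 2 = 46 / 1.0 = 46.0 N/mm
Average = (23.0 + 46.0) / 2 = 34.5 N/mm


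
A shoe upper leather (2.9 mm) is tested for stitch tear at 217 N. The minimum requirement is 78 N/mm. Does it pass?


STS = 217 / 2.9 = 74.8 N/mm
Minimum required: 78 N/mm
Passes: No


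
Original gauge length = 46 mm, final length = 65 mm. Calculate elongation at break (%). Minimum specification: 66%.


Extension = 65 - 46 = 19 mm
Elongation = 19 / 46 x 100 = 41.3%
Minimum required: 66%
Meets specification: No


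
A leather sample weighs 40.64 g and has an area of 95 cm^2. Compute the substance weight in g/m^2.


4277.9 g/m^2


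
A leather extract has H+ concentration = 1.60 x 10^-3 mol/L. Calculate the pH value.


pH = 2.80

pH = -log10[H+]
pH = -log10(1.60 x 10^-3) = 2.80


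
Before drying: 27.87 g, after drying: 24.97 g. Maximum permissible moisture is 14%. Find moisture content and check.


Moisture content = 10.4%
Acceptable: Yes

MC = (27.87 - 24.97) / 27.87 x 100 = 10.4%
Maximum: 14%
Acceptable: Yes


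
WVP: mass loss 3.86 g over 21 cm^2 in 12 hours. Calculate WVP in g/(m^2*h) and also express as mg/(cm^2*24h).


WVP = 3.86 / (21 x 12) x 10000 = 153.17 g/(m^2*h)
Mass loss in mg = 3.86 x 1000 = 3860 mg
Per cm^2 per 24h in mg: 3860 x 24 / (21 x 12) = 92640 / 252 = 367.62 mg/(cm^2*24h)


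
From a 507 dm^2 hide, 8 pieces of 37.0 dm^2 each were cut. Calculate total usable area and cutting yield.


Usable area = 296.0 dm^2
Yield = 58.4%

Total usable = 8 x 37.0 = 296.0 dm^2
Yield = 296.0 / 507 x 100 = 58.4%


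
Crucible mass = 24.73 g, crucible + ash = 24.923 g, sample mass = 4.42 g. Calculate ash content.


Ash mass = 0.193 g
Ash content = 4.37%

Ash mass = 24.923 - 24.73 = 0.193 g
Ash% = 0.193 / 4.42 x 100 = 4.37%


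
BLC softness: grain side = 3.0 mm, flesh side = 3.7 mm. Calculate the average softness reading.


3.35 mm

Average = (3.0 + 3.7) / 2
Average = 3.35 mm


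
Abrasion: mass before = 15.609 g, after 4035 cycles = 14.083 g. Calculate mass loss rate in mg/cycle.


Mass loss = 15.609 - 14.083 = 1.526 g
Rate = 1.526 / 4035 x 1000 = 0.378 mg/cycle


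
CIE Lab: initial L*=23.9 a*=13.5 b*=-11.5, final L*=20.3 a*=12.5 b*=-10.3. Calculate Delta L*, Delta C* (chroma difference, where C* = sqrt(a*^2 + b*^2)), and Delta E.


Delta L* = -3.6
Delta C* = -1.54
Delta E = 3.92

Delta L* = 20.3 - 23.9 = -3.6
C1* = sqrt((13.5)^2 + (-11.5)^2) = 17.734
C2* = sqrt((12.5)^2 + (-10.3)^2) = 16.197
Delta C* = 16.197 - 17.734 = -1.54
Delta E = sqrt((-3.6)^2 + (-1.0)^2 + (1.2)^2) = 3.92


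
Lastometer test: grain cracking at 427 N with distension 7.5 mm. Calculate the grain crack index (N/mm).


Grain crack index = force / distension
Index = 427 / 7.5 = 56.9 N/mm


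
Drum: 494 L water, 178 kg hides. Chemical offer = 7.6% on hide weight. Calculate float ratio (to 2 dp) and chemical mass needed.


Float ratio = 494 / 178 = 2.78
Chemical = 178 x 7.6 / 100 = 13.528 kg


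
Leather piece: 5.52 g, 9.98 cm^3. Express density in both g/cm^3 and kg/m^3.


Density = 5.52 / 9.98 = 0.553 g/cm^3
Convert: 0.553 x 1000 = 553 kg/m^3


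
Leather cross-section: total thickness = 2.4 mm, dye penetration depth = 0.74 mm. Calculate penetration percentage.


Penetration% = 0.74 / 2.4 x 100
Penetration = 30.8%


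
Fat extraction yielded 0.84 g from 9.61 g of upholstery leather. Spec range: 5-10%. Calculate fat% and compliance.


Fat% = 0.84 / 9.61 x 100 = 8.7%
Spec range: 5-10%
Compliant: Yes


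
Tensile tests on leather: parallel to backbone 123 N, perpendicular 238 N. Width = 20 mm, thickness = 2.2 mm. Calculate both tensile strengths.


Area = 20 x 2.2 = 44.0 mm^2
TS (parallel) = 123 / 44.0 = 2.80 N/mm^2
TS (perpendicular) = 238 / 44.0 = 5.41 N/mm^2


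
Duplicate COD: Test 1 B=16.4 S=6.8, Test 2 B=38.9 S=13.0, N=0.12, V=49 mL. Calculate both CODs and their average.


COD1 = 188.1 mg/L
COD2 = 507.4 mg/L
Average = 347.8 mg/L

COD1 = (16.4 - 6.8) x 0.12 x 8000 / 49 = 188.1 mg/L
COD2 = (38.9 - 13.0) x 0.12 x 8000 / 49 = 507.4 mg/L
Average = (188.1 + 507.4) / 2 = 347.8 mg/L


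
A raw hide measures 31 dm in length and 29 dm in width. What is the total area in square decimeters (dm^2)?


899 dm^2


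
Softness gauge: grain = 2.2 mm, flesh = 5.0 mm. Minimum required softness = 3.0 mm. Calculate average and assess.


Average = (2.2 + 5.0) / 2 = 3.60 mm
Minimum = 3.0 mm
Meets requirement: Yes


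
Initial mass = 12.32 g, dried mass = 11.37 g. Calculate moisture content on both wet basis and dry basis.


Wet basis = 7.7%
Dry basis = 8.4%


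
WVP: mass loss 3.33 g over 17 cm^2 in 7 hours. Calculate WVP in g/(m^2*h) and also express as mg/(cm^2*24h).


WVP = 279.83 g/(m^2*h)
Daily rate = 671.60 mg/(cm^2*24h)


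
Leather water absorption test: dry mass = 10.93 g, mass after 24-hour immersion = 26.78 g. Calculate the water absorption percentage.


145.0%

Water absorbed = 26.78 - 10.93 = 15.85 g
WA% = 15.85 / 10.93 x 100 = 145.0%


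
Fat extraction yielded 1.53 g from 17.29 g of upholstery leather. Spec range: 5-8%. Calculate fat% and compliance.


Fat% = 1.53 / 17.29 x 100 = 8.8%
Spec range: 5-8%
Compliant: No


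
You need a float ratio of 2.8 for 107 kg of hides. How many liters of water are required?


Water = hide weight x target ratio
Water = 107 x 2.8 = 299.6 L


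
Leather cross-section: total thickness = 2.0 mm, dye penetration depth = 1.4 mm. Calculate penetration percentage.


70.0%


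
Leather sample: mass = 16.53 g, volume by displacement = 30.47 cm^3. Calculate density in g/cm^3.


Density = mass / volume
Density = 16.53 / 30.47 = 0.543 g/cm^3


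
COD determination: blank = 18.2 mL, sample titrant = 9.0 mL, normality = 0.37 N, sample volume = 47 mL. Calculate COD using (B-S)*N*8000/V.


COD = (18.2 - 9.0) x 0.37 x 8000 / 47
COD = 9.2 x 0.37 x 8000 / 47
COD = 579.4 mg/L


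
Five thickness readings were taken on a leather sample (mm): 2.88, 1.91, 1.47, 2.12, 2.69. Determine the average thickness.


2.21 mm


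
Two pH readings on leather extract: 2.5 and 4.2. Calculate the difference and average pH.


Difference = |2.5 - 4.2| = 1.7
Average = (2.5 + 4.2) / 2 = 3.35


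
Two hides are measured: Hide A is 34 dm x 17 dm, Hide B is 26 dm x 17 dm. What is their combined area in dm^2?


Hide A area = 34 x 17 = 578 dm^2
Hide B area = 26 x 17 = 442 dm^2
Total = 578 + 442 = 1020 dm^2


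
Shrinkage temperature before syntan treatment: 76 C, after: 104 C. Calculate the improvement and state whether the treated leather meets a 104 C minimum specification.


Improvement = 104 - 76 = 28 C
Spec check: 104 C >= 104 C? Yes


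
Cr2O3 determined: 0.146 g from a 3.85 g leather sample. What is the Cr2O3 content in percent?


3.79%

Cr2O3% = 0.146 / 3.85 x 100
Cr2O3% = 3.79%


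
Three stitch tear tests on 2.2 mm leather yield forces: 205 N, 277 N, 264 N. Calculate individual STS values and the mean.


STS1 = 93.2 N/mm
STS2 = 125.9 N/mm
STS3 = 120.0 N/mm
Mean = 113.0 N/mm

STS1 = 205 / 2.2 = 93.2 N/mm
STS2 = 277 / 2.2 = 125.9 N/mm
STS3 = 264 / 2.2 = 120.0 N/mm
Mean = (93.2 + 125.9 + 120.0) / 3 = 113.0 N/mm


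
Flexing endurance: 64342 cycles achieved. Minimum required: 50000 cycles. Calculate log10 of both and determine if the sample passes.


log10(64342) = 4.81
log10(50000) = 4.70
Passes: Yes


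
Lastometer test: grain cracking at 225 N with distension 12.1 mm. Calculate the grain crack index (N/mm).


Grain crack index = force / distension
Index = 225 / 12.1 = 18.6 N/mm


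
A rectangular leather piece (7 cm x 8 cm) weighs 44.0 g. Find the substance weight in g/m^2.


7857.1 g/m^2


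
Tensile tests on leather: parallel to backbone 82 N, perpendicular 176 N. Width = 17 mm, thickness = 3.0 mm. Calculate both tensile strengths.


Parallel = 1.61 N/mm^2
Perpendicular = 3.45 N/mm^2


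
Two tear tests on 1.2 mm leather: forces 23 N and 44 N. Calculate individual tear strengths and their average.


Tear 1 = 19.2 N/mm
Tear 2 = 36.7 N/mm
Average = 28.0 N/mm

Tear 1 = 23 / 1.2 = 19.2 N/mm
Tear 2 = 44 / 1.2 = 36.7 N/mm
Average = (19.2 + 36.7) / 2 = 28.0 N/mm


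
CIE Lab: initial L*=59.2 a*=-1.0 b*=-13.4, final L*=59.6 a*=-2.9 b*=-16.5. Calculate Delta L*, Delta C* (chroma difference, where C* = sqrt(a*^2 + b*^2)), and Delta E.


Delta L* = 59.6 - 59.2 = 0.4
C1* = sqrt((-1.0)^2 + (-13.4)^2) = 13.437
C2* = sqrt((-2.9)^2 + (-16.5)^2) = 16.753
Delta C* = 16.753 - 13.437 = 3.32
Delta E = sqrt((0.4)^2 + (-1.9)^2 + (-3.1)^2) = 3.66


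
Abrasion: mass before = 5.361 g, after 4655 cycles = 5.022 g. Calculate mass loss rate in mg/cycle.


0.073 mg/cycle

Mass loss = 5.361 - 5.022 = 0.339 g
Rate = 0.339 / 4655 x 1000 = 0.073 mg/cycle


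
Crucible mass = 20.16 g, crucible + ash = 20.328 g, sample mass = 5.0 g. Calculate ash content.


Ash mass = 20.328 - 20.16 = 0.168 g
Ash% = 0.168 / 5.0 x 100 = 3.36%


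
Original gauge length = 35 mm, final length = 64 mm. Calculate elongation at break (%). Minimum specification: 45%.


Elongation = 82.9%
Meets spec: Yes


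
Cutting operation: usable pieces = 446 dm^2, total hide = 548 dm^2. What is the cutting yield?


Yield = usable / total x 100
Yield = 446 / 548 x 100 = 81.4%


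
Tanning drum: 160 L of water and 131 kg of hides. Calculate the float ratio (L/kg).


1.2

Float ratio = water / hide weight
Ratio = 160 / 131 = 1.2


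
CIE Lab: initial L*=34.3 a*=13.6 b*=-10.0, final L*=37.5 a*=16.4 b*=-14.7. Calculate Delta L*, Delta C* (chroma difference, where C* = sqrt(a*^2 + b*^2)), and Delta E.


Delta L* = 37.5 - 34.3 = 3.2
C1* = sqrt((13.6)^2 + (-10.0)^2) = 16.881
C2* = sqrt((16.4)^2 + (-14.7)^2) = 22.024
Delta C* = 22.024 - 16.881 = 5.14
Delta E = sqrt((3.2)^2 + (2.8)^2 + (-4.7)^2) = 6.34


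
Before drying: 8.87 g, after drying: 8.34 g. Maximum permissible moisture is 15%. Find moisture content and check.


MC = (8.87 - 8.34) / 8.87 x 100 = 6.0%
Maximum: 15%
Acceptable: Yes


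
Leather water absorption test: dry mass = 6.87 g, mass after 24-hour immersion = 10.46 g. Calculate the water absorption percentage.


Water absorbed = 10.46 - 6.87 = 3.59 g
WA% = 3.59 / 6.87 x 100 = 52.3%


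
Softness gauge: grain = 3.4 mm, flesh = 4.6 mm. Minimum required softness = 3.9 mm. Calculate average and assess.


Average = (3.4 + 4.6) / 2 = 4.00 mm
Minimum = 3.9 mm
Meets requirement: Yes


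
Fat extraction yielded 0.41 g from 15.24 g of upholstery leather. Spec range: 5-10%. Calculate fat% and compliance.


Fat% = 0.41 / 15.24 x 100 = 2.7%
Spec range: 5-10%
Compliant: No


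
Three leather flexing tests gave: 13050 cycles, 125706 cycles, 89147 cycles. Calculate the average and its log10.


Average = (13050 + 125706 + 89147) / 3 = 75968 cycles
log10(75968) = 4.88


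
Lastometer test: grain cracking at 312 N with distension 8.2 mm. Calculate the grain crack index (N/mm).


38.0 N/mm

Grain crack index = force / distension
Index = 312 / 8.2 = 38.0 N/mm


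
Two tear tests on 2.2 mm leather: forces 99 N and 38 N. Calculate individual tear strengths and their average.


Tear 1 = 45.0 N/mm
Tear 2 = 17.3 N/mm
Average = 31.2 N/mm


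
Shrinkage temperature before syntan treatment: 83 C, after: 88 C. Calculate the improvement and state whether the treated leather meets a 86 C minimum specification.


Improvement = 5 C
Meets 86 C spec: Yes


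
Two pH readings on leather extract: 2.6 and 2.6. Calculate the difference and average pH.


Difference = |2.6 - 2.6| = 0.0
Average = (2.6 + 2.6) / 2 = 2.60


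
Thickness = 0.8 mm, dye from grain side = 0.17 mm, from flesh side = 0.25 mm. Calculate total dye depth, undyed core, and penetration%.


Total dyed = 0.42 mm
Undyed core = 0.38 mm
Penetration = 52.5%


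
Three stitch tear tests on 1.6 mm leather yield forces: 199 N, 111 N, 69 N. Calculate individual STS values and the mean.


STS1 = 124.4 N/mm
STS2 = 69.4 N/mm
STS3 = 43.1 N/mm
Mean = 79.0 N/mm

STS1 = 199 / 1.6 = 124.4 N/mm
STS2 = 111 / 1.6 = 69.4 N/mm
STS3 = 69 / 1.6 = 43.1 N/mm
Mean = (124.4 + 69.4 + 43.1) / 3 = 79.0 N/mm


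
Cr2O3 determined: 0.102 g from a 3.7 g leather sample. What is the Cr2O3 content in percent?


2.76%


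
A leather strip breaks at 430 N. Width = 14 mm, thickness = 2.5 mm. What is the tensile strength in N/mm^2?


12.29 N/mm^2

Cross-sectional area = 14 x 2.5 = 35.0 mm^2
Tensile strength = 430 / 35.0 = 12.29 N/mm^2


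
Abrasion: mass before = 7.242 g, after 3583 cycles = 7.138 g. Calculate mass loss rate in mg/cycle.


Mass loss = 7.242 - 7.138 = 0.104 g
Rate = 0.104 / 3583 x 1000 = 0.029 mg/cycle


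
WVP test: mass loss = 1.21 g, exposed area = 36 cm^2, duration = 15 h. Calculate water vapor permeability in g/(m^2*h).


WVP = mass_loss / (area x time) x 10000
WVP = 1.21 / (36 x 15) x 10000
WVP = 1.21 / 540 x 10000 = 22.41 g/(m^2*h)


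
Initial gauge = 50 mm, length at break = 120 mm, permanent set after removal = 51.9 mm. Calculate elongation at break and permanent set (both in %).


Elongation at break = (120 - 50) / 50 x 100 = 140.0%
Permanent set = (51.9 - 50) / 50 x 100 = 3.8%


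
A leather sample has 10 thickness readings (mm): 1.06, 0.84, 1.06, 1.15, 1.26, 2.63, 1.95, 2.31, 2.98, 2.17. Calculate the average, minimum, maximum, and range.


Average = 1.74 mm
Min = 0.84 mm
Max = 2.98 mm
Range = 2.14 mm


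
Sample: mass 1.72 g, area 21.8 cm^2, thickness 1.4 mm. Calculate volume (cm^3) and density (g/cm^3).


Thickness in cm = 1.4 / 10 = 0.14 cm
Volume = 21.8 x 0.14 = 3.052 cm^3
Density = 1.72 / 3.052 = 0.564 g/cm^3


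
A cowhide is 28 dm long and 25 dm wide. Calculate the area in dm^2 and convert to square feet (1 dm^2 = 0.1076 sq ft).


Area = 28 x 25 = 700 dm^2
Conversion: 700 x 0.1076 = 75.32 sq ft


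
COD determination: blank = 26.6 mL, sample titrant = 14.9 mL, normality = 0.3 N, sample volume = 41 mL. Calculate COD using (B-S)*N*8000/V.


COD = (26.6 - 14.9) x 0.3 x 8000 / 41
COD = 11.7 x 0.3 x 8000 / 41
COD = 684.9 mg/L


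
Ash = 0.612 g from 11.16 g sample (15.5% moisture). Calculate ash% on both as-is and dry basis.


As-is ash = 5.48%
Dry-basis ash = 6.49%


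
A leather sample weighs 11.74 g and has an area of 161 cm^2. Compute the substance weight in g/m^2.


729.2 g/m^2

Substance weight = mass / area x 10000
SW = 11.74 / 161 x 10000
SW = 729.2 g/m^2


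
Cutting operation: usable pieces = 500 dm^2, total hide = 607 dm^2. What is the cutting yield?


82.4%


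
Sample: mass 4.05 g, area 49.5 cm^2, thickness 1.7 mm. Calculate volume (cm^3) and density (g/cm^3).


Thickness in cm = 1.7 / 10 = 0.17 cm
Volume = 49.5 x 0.17 = 8.415 cm^3
Density = 4.05 / 8.415 = 0.481 g/cm^3


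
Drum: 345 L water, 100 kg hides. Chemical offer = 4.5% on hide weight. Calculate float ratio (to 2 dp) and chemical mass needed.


Float ratio = 345 / 100 = 3.45
Chemical = 100 x 4.5 / 100 = 4.5 kg


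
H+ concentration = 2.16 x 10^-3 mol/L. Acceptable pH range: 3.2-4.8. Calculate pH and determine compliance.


pH = -log10(2.16 x 10^-3) = 2.67
Range: 3.2 to 4.8
Compliant: No


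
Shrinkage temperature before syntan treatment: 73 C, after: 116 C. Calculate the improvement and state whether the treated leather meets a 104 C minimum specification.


Improvement = 116 - 73 = 43 C
Spec check: 116 C >= 104 C? Yes


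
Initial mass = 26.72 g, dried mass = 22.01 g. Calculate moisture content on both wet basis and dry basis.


Wet basis = 17.6%
Dry basis = 21.4%

Moisture lost = 26.72 - 22.01 = 4.71 g
Wet basis MC = 4.71 / 26.72 x 100 = 17.6%
Dry basis MC = 4.71 / 22.01 x 100 = 21.4%


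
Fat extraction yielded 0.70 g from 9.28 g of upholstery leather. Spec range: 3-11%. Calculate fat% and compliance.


Fat content = 7.5%
Compliant: Yes


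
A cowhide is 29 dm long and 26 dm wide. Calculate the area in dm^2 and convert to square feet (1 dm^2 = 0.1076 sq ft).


754 dm^2
81.13 sq ft


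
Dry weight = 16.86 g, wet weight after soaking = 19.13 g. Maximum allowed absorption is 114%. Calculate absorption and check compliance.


Absorption = 13.5%
Compliant: Yes

WA = (19.13 - 16.86) / 16.86 x 100 = 13.5%
Maximum allowed: 114%
Compliant: Yes


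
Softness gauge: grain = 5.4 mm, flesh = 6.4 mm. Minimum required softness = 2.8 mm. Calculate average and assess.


Average = (5.4 + 6.4) / 2 = 5.90 mm
Minimum = 2.8 mm
Meets requirement: Yes


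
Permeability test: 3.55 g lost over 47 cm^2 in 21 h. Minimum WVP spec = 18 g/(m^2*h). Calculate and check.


WVP = 3.55 / (47 x 21) x 10000 = 35.97 g/(m^2*h)
Minimum: 18 g/(m^2*h)
Meets spec: Yes


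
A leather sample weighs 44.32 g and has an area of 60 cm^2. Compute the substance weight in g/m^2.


7386.7 g/m^2

Substance weight = mass / area x 10000
SW = 44.32 / 60 x 10000
SW = 7386.7 g/m^2


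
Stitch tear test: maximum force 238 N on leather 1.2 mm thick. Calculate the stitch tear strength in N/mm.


198.3 N/mm

Stitch tear strength = force / thickness
STS = 238 / 1.2 = 198.3 N/mm


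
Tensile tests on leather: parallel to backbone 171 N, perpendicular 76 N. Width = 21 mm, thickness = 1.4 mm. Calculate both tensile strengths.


Parallel = 5.82 N/mm^2
Perpendicular = 2.59 N/mm^2

Area = 21 x 1.4 = 29.4 mm^2
TS (parallel) = 171 / 29.4 = 5.82 N/mm^2
TS (perpendicular) = 76 / 29.4 = 2.59 N/mm^2


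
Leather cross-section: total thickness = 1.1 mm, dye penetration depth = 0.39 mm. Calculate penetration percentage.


35.5%

Penetration% = 0.39 / 1.1 x 100
Penetration = 35.5%


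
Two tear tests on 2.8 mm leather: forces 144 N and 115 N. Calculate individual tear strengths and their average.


Tear 1 = 51.4 N/mm
Tear 2 = 41.1 N/mm
Average = 46.3 N/mm

Tear 1 = 144 / 2.8 = 51.4 N/mm
Tear 2 = 115 / 2.8 = 41.1 N/mm
Average = (51.4 + 41.1) / 2 = 46.3 N/mm


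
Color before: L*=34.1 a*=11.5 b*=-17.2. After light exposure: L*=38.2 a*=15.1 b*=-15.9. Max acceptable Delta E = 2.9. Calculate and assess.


dL = 4.1, da = 3.6, db = 1.3
dE = sqrt((4.1)^2 + (3.6)^2 + (1.3)^2) = 5.61
Max = 2.9
Passes: No


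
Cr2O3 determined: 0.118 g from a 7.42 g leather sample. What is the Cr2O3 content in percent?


1.59%


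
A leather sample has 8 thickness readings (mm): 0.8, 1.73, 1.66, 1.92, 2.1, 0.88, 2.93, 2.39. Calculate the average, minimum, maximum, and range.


Average = 1.80 mm
Min = 0.8 mm
Max = 2.93 mm
Range = 2.13 mm


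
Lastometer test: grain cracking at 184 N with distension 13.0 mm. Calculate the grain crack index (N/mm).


14.2 N/mm

Grain crack index = force / distension
Index = 184 / 13.0 = 14.2 N/mm


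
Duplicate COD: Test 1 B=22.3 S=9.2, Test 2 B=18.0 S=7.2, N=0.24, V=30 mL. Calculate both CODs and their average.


COD1 = 838.4 mg/L
COD2 = 691.2 mg/L
Average = 764.8 mg/L

COD1 = (22.3 - 9.2) x 0.24 x 8000 / 30 = 838.4 mg/L
COD2 = (18.0 - 7.2) x 0.24 x 8000 / 30 = 691.2 mg/L
Average = (838.4 + 691.2) / 2 = 764.8 mg/L


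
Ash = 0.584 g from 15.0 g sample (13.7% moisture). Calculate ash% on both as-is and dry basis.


As-is ash% = 0.584 / 15.0 x 100 = 3.89%
Dry mass = 15.0 x (100 - 13.7) / 100 = 12.945 g
Dry-basis ash% = 0.584 / 12.945 x 100 = 4.51%


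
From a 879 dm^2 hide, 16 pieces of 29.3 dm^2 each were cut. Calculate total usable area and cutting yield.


Total usable = 16 x 29.3 = 468.8 dm^2
Yield = 468.8 / 879 x 100 = 53.3%


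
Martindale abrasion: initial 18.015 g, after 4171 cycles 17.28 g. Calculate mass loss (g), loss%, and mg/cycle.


Mass loss = 0.735 g
Loss = 4.08%
Rate = 0.176 mg/cycle

Loss = 18.015 - 17.28 = 0.735 g
Loss% = 0.735 / 18.015 x 100 = 4.08%
Rate = 0.735 / 4171 x 1000 = 0.176 mg/cycle


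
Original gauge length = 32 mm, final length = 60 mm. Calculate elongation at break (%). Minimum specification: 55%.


Extension = 60 - 32 = 28 mm
Elongation = 28 / 32 x 100 = 87.5%
Minimum required: 55%
Meets specification: Yes


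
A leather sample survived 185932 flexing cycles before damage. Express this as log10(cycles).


5.27


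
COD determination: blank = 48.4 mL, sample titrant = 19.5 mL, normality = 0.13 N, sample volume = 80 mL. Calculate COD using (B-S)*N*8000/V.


COD = (48.4 - 19.5) x 0.13 x 8000 / 80
COD = 28.9 x 0.13 x 8000 / 80
COD = 375.7 mg/L


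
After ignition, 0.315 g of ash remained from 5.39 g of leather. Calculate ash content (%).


5.84%

Ash% = 0.315 / 5.39 x 100
Ash% = 5.84%


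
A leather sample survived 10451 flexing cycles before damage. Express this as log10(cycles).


log10(10451) = 4.02


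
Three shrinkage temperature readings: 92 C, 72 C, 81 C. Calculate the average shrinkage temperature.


81.7 C

Average = (92 + 72 + 81) / 3
Average = 245 / 3 = 81.7 C


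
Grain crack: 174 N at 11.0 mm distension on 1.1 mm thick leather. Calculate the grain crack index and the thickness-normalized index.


Crack index = 15.8 N/mm
Normalized index = 14.4 N/mm per mm

Crack index = 174 / 11.0 = 15.8 N/mm
Normalized = 15.8 / 1.1 = 14.4 N/mm per mm


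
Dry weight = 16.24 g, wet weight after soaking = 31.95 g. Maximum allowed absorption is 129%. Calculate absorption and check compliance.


Absorption = 96.7%
Compliant: Yes


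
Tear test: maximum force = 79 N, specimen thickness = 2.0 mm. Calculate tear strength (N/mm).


Tear strength = force / thickness
Tear = 79 / 2.0 = 39.5 N/mm


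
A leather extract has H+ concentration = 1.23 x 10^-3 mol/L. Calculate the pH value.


pH = 2.91


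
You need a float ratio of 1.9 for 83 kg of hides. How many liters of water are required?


Water = hide weight x target ratio
Water = 83 x 1.9 = 157.7 L


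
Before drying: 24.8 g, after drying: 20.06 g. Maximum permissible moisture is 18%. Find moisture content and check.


Moisture content = 19.1%
Acceptable: No


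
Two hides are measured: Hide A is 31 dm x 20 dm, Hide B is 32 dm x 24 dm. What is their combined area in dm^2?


1388 dm^2


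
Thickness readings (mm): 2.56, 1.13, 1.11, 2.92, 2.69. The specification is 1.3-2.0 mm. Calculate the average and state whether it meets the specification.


Average = 2.08 mm
Within specification: No


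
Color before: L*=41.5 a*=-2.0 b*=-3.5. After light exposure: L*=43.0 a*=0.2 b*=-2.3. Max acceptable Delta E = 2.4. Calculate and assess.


Delta E = 2.92
Passes: No


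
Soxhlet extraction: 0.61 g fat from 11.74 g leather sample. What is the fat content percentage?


5.2%


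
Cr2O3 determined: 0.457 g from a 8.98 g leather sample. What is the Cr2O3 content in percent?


5.09%

Cr2O3% = 0.457 / 8.98 x 100
Cr2O3% = 5.09%


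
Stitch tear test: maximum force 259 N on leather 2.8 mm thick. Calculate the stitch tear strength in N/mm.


Stitch tear strength = force / thickness
STS = 259 / 2.8 = 92.5 N/mm


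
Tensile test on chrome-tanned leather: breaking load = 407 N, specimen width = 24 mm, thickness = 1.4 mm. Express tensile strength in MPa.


Cross-section = 24 x 1.4 = 33.6 mm^2
TS = 407 / 33.6 = 12.11 MPa
(1 N/mm^2 = 1 MPa)
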